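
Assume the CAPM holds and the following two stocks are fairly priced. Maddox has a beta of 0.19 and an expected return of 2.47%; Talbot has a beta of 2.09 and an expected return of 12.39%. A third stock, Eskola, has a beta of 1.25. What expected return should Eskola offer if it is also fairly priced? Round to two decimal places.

8.00%

MRP (SML slope) = (12.39% − 2.47%) / (2.09 − 0.19) = 9.92% / 1.90 = 5.2211%
R_f (intercept) = 2.47% − 0.19 × 5.2211% = 1.4780%
E(R_Eskola) = R_f + β × MRP = 1.4780% + 1.25 × 5.2211% = 8.00%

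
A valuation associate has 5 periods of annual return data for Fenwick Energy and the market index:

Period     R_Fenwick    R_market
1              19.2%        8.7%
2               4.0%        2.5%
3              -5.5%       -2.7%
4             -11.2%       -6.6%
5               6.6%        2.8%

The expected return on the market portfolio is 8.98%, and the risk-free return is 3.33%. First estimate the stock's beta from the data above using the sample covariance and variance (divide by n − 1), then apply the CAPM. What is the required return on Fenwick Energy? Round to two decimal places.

14.61%

Mean R_i = (19.2 + 4.0 − 5.5 − 11.2 + 6.6) / 5 = 2.6200%
Mean R_m = (8.7 + 2.5 − 2.7 − 6.6 + 2.8) / 5 = 0.9400%
Σ(R_i − R̄_i)(R_m − R̄_m) = 271.9760  ⇒  Cov = 271.9760 / 4 = 67.9940
Σ(R_m − R̄_m)² = 136.2120  ⇒  Var(R_m) = 136.2120 / 4 = 34.0530
β = Cov / Var(R_m) = 67.9940 / 34.0530 = 1.9967
MRP = 8.98% − 3.33% = 5.65%
E(R) = R_f + β × MRP = 3.33% + 1.9967 × 5.65% = 14.61%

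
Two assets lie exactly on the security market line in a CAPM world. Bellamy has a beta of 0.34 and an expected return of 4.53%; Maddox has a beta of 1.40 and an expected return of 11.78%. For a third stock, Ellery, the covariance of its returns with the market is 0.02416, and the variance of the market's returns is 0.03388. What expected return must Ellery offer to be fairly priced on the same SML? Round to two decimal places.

MRP = (11.78% − 4.53%) / (1.40 − 0.34) = 6.8396%
R_f = 4.53% − 0.34 × 6.8396% = 2.2045%
β_Ellery = Cov / Var(R_m) = 0.02416 / 0.03388 = 0.7131
E(R_Ellery) = R_f + β × MRP = 2.2045% + 0.7131 × 6.8396% = 7.08%

7.08%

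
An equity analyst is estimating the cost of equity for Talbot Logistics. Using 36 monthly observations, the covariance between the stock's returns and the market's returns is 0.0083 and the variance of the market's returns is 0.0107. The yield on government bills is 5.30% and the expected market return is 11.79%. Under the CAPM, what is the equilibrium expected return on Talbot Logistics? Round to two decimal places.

10.33%

β = Cov(R_i, R_m) / Var(R_m) = 0.0083 / 0.0107 = 0.7757
MRP = 11.79% − 5.30% = 6.49%
E(R) = R_f + β × MRP = 5.30% + 0.7757 × 6.49% = 10.33%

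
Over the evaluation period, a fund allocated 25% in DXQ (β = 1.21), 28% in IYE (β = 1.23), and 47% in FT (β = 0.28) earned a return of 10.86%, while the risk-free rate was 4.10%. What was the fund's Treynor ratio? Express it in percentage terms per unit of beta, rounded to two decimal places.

β_P = 0.25×1.21 + 0.28×1.23 + 0.47×0.28 = 0.7785
Treynor = (R_P − R_f) / β_P = (10.86% − 4.10%) / 0.7785 = 6.76% / 0.7785 = 8.68%

8.68%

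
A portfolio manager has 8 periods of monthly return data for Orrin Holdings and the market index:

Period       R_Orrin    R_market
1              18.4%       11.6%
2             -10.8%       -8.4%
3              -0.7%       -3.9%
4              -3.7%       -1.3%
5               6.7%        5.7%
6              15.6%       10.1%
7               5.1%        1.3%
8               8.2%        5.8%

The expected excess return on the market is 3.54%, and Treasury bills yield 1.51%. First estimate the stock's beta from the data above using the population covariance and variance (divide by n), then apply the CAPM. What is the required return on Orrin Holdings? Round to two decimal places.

6.34%

Mean R_i = (18.4 − 10.8 − 0.7 − 3.7 + 6.7 + 15.6 + 5.1 + 8.2) / 8 = 4.8500%
Mean R_m = (11.6 − 8.4 − 3.9 − 1.3 + 5.7 + 10.1 + 1.3 + 5.8) / 8 = 2.6125%
Σ(R_i − R̄_i)(R_m − R̄_m) = 460.2750  ⇒  Cov = 460.2750 / 8 = 57.5344
Σ(R_m − R̄_m)² = 337.2488  ⇒  Var(R_m) = 337.2488 / 8 = 42.1561
β = Cov / Var(R_m) = 57.5344 / 42.1561 = 1.3648
E(R) = R_f + β × MRP = 1.51% + 1.3648 × 3.54% = 6.34%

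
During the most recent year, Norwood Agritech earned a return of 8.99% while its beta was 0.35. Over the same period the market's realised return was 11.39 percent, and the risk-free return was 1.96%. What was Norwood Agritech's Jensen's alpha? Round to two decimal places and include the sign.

+3.73%

Market excess return = 11.39% − 1.96% = 9.43%
CAPM benchmark = R_f + β(R_m − R_f) = 1.96% + 0.35 × 9.43% = 5.2605%
α = actual − benchmark = 8.99% − 5.2605% = +3.73%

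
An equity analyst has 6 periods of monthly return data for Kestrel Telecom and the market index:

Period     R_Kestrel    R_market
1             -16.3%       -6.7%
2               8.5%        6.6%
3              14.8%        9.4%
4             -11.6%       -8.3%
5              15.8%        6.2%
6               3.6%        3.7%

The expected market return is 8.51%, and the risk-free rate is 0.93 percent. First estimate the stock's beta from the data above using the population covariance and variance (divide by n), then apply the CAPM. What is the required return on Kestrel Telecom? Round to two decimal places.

Mean R_i = (-16.3 + 8.5 + 14.8 − 11.6 + 15.8 + 3.6) / 6 = 2.4667%
Mean R_m = (-6.7 + 6.6 + 9.4 − 8.3 + 6.2 + 3.7) / 6 = 1.8167%
Σ(R_i − R̄_i)(R_m − R̄_m) = 485.1033  ⇒  Cov = 485.1033 / 6 = 80.8506
Σ(R_m − R̄_m)² = 278.0283  ⇒  Var(R_m) = 278.0283 / 6 = 46.3381
β = Cov / Var(R_m) = 80.8506 / 46.3381 = 1.7448
MRP = 8.51% − 0.93% = 7.58%
E(R) = R_f + β × MRP = 0.93% + 1.7448 × 7.58% = 14.16%

14.16%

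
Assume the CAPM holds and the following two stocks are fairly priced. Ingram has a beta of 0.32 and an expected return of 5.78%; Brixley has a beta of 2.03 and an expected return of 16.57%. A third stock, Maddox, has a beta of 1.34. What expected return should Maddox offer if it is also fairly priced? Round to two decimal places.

MRP (SML slope) = (16.57% − 5.78%) / (2.03 − 0.32) = 10.79% / 1.71 = 6.3099%
R_f (intercept) = 5.78% − 0.32 × 6.3099% = 3.7608%
E(R_Maddox) = R_f + β × MRP = 3.7608% + 1.34 × 6.3099% = 12.22%

12.22%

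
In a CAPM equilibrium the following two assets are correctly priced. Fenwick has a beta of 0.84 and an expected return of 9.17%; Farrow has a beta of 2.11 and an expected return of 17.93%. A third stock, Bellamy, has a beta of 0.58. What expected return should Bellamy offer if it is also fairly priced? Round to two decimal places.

MRP (SML slope) = (17.93% − 9.17%) / (2.11 − 0.84) = 8.76% / 1.27 = 6.8976%
R_f (intercept) = 9.17% − 0.84 × 6.8976% = 3.3760%
E(R_Bellamy) = R_f + β × MRP = 3.3760% + 0.58 × 6.8976% = 7.38%

7.38%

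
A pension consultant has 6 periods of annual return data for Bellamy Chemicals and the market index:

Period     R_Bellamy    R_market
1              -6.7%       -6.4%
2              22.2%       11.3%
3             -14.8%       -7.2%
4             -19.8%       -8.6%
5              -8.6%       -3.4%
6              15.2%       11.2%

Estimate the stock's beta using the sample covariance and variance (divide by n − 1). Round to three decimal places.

Mean R_i = (-6.7 + 22.2 − 14.8 − 19.8 − 8.6 + 15.2) / 6 = -2.0833%
Mean R_m = (-6.4 + 11.3 − 7.2 − 8.6 − 3.4 + 11.2) / 6 = -0.5167%
Σ(R_i − R̄_i)(R_m − R̄_m) = 763.6017  ⇒  Cov = 763.6017 / 5 = 152.7203
Σ(R_m − R̄_m)² = 429.8483  ⇒  Var(R_m) = 429.8483 / 5 = 85.9697
β = Cov / Var(R_m) = 152.7203 / 85.9697 = 1.7764

1.776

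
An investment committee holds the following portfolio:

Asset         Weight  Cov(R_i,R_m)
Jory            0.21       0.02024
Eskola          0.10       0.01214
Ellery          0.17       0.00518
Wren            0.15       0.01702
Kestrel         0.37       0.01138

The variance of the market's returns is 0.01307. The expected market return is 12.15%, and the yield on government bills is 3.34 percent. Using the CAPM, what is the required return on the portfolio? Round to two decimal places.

12.18%

β_Jory = 0.02024 / 0.01307 = 1.5486
β_Eskola = 0.01214 / 0.01307 = 0.9288
β_Ellery = 0.00518 / 0.01307 = 0.3963
β_Wren = 0.01702 / 0.01307 = 1.3022
β_Kestrel = 0.01138 / 0.01307 = 0.8707
β_P = Σ w_i β_i = 0.21×1.5486 + 0.10×0.9288 + 0.17×0.3963 + 0.15×1.3022 + 0.37×0.8707 = 1.0029
MRP = 12.15% − 3.34% = 8.81%
E(R_P) = R_f + β_P × MRP = 3.34% + 1.0029 × 8.81% = 12.18%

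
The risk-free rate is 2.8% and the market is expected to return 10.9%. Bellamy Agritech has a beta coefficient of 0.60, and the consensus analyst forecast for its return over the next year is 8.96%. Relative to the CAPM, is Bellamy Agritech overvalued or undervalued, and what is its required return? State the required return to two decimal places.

MRP = 10.9% − 2.8% = 8.10%
Required return = R_f + β·MRP = 2.8% + 0.60 × 8.1% = 7.66%
Forecast 8.96% > required 7.66% → the stock plots above the SML → undervalued.

Undervalued; required return 7.66%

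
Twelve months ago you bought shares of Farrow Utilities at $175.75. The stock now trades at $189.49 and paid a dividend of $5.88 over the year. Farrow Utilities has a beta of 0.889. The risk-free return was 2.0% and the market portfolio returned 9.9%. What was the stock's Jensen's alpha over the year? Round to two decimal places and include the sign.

Realised HPR = (P1 + D1 − P0) / P0 = (189.49 + 5.88 − 175.75) / 175.75 = 19.62 / 175.75 = 11.1636%
MRP = 9.9% − 2.0% = 7.90%
CAPM required = R_f + β·MRP = 2.0% + 0.889 × 7.9% = 9.0231%
α = realised − required = 11.1636% − 9.0231% = +2.14%

+2.14%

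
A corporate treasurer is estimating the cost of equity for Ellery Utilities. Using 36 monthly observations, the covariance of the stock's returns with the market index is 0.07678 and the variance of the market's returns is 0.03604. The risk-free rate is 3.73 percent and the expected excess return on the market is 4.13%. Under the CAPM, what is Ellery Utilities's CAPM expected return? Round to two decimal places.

12.53%

β = Cov(R_i, R_m) / Var(R_m) = 0.07678 / 0.03604 = 2.1304
E(R) = R_f + β × MRP = 3.73% + 2.1304 × 4.13% = 12.53%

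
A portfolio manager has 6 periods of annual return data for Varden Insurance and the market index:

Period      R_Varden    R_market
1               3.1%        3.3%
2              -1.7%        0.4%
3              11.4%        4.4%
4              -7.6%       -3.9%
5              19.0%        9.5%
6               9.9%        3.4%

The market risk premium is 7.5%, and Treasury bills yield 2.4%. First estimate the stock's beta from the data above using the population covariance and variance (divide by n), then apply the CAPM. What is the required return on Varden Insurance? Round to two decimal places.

Mean R_i = (3.1 − 1.7 + 11.4 − 7.6 + 19.0 + 9.9) / 6 = 5.6833%
Mean R_m = (3.3 + 0.4 + 4.4 − 3.9 + 9.5 + 3.4) / 6 = 2.8500%
Σ(R_i − R̄_i)(R_m − R̄_m) = 206.3250  ⇒  Cov = 206.3250 / 6 = 34.3875
Σ(R_m − R̄_m)² = 98.6950  ⇒  Var(R_m) = 98.6950 / 6 = 16.4492
β = Cov / Var(R_m) = 34.3875 / 16.4492 = 2.0905
E(R) = R_f + β × MRP = 2.4% + 2.0905 × 7.5% = 18.08%

18.08%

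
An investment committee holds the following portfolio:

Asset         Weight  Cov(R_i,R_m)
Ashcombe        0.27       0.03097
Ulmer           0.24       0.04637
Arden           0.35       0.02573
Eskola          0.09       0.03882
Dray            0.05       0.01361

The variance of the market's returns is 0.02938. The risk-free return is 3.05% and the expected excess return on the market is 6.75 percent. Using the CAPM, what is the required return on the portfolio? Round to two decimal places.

β_Ashcombe = 0.03097 / 0.02938 = 1.0541
β_Ulmer = 0.04637 / 0.02938 = 1.5783
β_Arden = 0.02573 / 0.02938 = 0.8758
β_Eskola = 0.03882 / 0.02938 = 1.3213
β_Dray = 0.01361 / 0.02938 = 0.4632
β_P = Σ w_i β_i = 0.27×1.0541 + 0.24×1.5783 + 0.35×0.8758 + 0.09×1.3213 + 0.05×0.4632 = 1.1120
E(R_P) = R_f + β_P × MRP = 3.05% + 1.1120 × 6.75% = 10.56%

10.56%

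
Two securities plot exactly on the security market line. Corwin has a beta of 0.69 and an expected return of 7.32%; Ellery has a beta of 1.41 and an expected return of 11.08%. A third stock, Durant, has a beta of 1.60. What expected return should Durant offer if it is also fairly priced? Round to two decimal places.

MRP (SML slope) = (11.08% − 7.32%) / (1.41 − 0.69) = 3.76% / 0.72 = 5.2222%
R_f (intercept) = 7.32% − 0.69 × 5.2222% = 3.7167%
E(R_Durant) = R_f + β × MRP = 3.7167% + 1.60 × 5.2222% = 12.07%

12.07%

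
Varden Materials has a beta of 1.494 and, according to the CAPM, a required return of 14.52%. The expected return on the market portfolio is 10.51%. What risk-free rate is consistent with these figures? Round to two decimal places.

E(R) = R_f + β(E(R_m) − R_f) = R_f(1 − β) + β·E(R_m)
14.52% = R_f × (1 − 1.494) + 1.494 × 10.51%
14.52% = R_f × -0.494 + 15.70194%
R_f = (14.52% − 15.70194%) / -0.494 = 2.39%

2.39%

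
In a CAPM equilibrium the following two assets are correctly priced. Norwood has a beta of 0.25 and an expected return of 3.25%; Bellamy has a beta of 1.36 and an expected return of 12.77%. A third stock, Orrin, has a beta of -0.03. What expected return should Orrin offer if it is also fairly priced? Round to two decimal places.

0.85%

MRP (SML slope) = (12.77% − 3.25%) / (1.36 − 0.25) = 9.52% / 1.11 = 8.5766%
R_f (intercept) = 3.25% − 0.25 × 8.5766% = 1.1059%
E(R_Orrin) = R_f + β × MRP = 1.1059% + -0.03 × 8.5766% = 0.85%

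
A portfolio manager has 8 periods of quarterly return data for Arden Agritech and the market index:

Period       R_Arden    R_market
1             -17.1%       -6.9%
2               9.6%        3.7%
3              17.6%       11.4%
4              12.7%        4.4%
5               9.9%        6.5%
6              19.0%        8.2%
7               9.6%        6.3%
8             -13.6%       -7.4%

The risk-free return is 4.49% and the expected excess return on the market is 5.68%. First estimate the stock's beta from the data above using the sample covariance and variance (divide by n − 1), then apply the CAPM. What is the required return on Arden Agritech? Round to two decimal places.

Mean R_i = (-17.1 + 9.6 + 17.6 + 12.7 + 9.9 + 19.0 + 9.6 − 13.6) / 8 = 5.9625%
Mean R_m = (-6.9 + 3.7 + 11.4 + 4.4 + 6.5 + 8.2 + 6.3 − 7.4) / 8 = 3.2750%
Σ(R_i − R̄_i)(R_m − R̄_m) = 635.0825  ⇒  Cov = 635.0825 / 7 = 90.7261
Σ(R_m − R̄_m)² = 328.7550  ⇒  Var(R_m) = 328.7550 / 7 = 46.9650
β = Cov / Var(R_m) = 90.7261 / 46.9650 = 1.9318
E(R) = R_f + β × MRP = 4.49% + 1.9318 × 5.68% = 15.46%

15.46%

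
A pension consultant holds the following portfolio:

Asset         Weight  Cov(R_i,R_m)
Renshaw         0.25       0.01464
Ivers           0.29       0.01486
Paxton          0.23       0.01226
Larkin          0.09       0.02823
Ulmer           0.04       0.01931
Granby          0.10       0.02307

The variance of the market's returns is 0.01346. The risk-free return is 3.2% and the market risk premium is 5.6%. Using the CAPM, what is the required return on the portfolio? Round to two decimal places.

β_Renshaw = 0.01464 / 0.01346 = 1.0877
β_Ivers = 0.01486 / 0.01346 = 1.1040
β_Paxton = 0.01226 / 0.01346 = 0.9108
β_Larkin = 0.02823 / 0.01346 = 2.0973
β_Ulmer = 0.01931 / 0.01346 = 1.4346
β_Granby = 0.02307 / 0.01346 = 1.7140
β_P = Σ w_i β_i = 0.25×1.0877 + 0.29×1.1040 + 0.23×0.9108 + 0.09×2.0973 + 0.04×1.4346 + 0.10×1.7140 = 1.2191
E(R_P) = R_f + β_P × MRP = 3.2% + 1.2191 × 5.6% = 10.03%

10.03%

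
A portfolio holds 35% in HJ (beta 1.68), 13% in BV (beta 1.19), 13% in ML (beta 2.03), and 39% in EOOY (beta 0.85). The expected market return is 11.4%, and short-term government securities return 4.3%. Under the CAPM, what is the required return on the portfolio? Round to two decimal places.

β_P = Σ w_i β_i = 0.35×1.68 + 0.13×1.19 + 0.13×2.03 + 0.39×0.85 = 1.3381
MRP = 11.4% − 4.3% = 7.10%
E(R_P) = R_f + β_P × MRP = 4.3% + 1.3381 × 7.1% = 13.80%

13.80%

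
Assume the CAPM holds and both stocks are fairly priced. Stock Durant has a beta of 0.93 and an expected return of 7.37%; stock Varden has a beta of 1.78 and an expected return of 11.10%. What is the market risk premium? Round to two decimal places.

Both satisfy E(R) = R_f + β·MRP, so the slope of the SML is
MRP = (11.10% − 7.37%) / (1.78 − 0.93) = 3.73% / 0.85 = 4.3882%

4.39%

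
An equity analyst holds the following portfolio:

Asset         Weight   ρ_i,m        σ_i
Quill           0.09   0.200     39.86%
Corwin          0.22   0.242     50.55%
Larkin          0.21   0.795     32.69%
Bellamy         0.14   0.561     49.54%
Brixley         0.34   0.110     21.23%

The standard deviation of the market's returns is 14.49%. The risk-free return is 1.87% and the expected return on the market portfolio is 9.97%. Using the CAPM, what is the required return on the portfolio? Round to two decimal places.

9.45%

β_Quill = 0.200 × 39.86% / 14.49% = 0.5502
β_Corwin = 0.242 × 50.55% / 14.49% = 0.8442
β_Larkin = 0.795 × 32.69% / 14.49% = 1.7936
β_Bellamy = 0.561 × 49.54% / 14.49% = 1.9180
β_Brixley = 0.110 × 21.23% / 14.49% = 0.1612
β_P = Σ w_i β_i = 0.09×0.5502 + 0.22×0.8442 + 0.21×1.7936 + 0.14×1.9180 + 0.34×0.1612 = 0.9352
MRP = 9.97% − 1.87% = 8.10%
E(R_P) = R_f + β_P × MRP = 1.87% + 0.9352 × 8.10% = 9.45%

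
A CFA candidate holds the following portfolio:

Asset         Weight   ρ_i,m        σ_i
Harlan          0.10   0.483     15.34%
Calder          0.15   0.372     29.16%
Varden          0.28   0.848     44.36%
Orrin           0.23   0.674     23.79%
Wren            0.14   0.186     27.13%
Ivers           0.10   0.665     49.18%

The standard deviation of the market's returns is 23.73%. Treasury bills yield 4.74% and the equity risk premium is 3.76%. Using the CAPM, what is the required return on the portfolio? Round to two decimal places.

β_Harlan = 0.483 × 15.34% / 23.73% = 0.3122
β_Calder = 0.372 × 29.16% / 23.73% = 0.4571
β_Varden = 0.848 × 44.36% / 23.73% = 1.5852
β_Orrin = 0.674 × 23.79% / 23.73% = 0.6757
β_Wren = 0.186 × 27.13% / 23.73% = 0.2126
β_Ivers = 0.665 × 49.18% / 23.73% = 1.3782
β_P = Σ w_i β_i = 0.10×0.3122 + 0.15×0.4571 + 0.28×1.5852 + 0.23×0.6757 + 0.14×0.2126 + 0.10×1.3782 = 0.8666
E(R_P) = R_f + β_P × MRP = 4.74% + 0.8666 × 3.76% = 8.00%

8.00%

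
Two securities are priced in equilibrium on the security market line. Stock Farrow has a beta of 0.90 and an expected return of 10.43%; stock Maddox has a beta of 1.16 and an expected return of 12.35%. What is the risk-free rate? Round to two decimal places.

Both satisfy E(R) = R_f + β·MRP, so the slope of the SML is
MRP = (12.35% − 10.43%) / (1.16 − 0.90) = 1.92% / 0.26 = 7.3846%
R_f = E(R_Farrow) − β_Farrow·MRP = 10.43% − 0.90 × 7.3846% = 3.7839%

3.78%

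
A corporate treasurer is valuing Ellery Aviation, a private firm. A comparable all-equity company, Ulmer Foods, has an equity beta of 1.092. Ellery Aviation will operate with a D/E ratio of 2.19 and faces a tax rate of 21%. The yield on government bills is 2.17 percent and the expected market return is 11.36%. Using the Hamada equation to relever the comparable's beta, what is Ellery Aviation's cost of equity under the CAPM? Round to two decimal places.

29.57%

β_L = β_U × [1 + (1 − t)(D/E)] = 1.092 × [1 + (1 − 0.21) × 2.19]
    = 1.092 × [1 + 0.79 × 2.19] = 1.092 × 2.7301 = 2.9813
MRP = 11.36% − 2.17% = 9.19%
E(R) = R_f + β_L × MRP = 2.17% + 2.9813 × 9.19% = 29.57%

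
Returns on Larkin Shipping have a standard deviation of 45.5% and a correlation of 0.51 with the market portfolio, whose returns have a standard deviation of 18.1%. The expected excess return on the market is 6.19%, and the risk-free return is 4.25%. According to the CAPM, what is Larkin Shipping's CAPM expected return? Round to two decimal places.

β = ρ × σ_i / σ_m = 0.51 × 45.5% / 18.1% = 1.2820
E(R) = 4.25% + 1.2820 × 6.19% = 12.19%

12.19%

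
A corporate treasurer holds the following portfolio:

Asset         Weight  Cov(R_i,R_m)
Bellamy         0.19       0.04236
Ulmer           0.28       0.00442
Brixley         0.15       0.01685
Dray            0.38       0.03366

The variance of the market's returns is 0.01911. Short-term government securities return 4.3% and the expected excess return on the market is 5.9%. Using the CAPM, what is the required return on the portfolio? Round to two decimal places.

β_Bellamy = 0.04236 / 0.01911 = 2.2166
β_Ulmer = 0.00442 / 0.01911 = 0.2313
β_Brixley = 0.01685 / 0.01911 = 0.8817
β_Dray = 0.03366 / 0.01911 = 1.7614
β_P = Σ w_i β_i = 0.19×2.2166 + 0.28×0.2313 + 0.15×0.8817 + 0.38×1.7614 = 1.2875
E(R_P) = R_f + β_P × MRP = 4.3% + 1.2875 × 5.9% = 11.90%

11.90%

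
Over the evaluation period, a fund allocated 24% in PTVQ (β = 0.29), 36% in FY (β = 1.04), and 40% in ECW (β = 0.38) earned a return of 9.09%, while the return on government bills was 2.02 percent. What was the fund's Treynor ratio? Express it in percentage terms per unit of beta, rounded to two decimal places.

11.86%

β_P = 0.24×0.29 + 0.36×1.04 + 0.40×0.38 = 0.5960
Treynor = (R_P − R_f) / β_P = (9.09% − 2.02%) / 0.5960 = 7.07% / 0.5960 = 11.86%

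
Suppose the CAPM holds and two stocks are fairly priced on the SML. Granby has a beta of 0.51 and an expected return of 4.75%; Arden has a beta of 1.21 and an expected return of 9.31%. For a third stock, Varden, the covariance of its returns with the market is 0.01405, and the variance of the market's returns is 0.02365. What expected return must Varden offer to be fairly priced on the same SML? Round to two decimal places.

5.30%

MRP = (9.31% − 4.75%) / (1.21 − 0.51) = 6.5143%
R_f = 4.75% − 0.51 × 6.5143% = 1.4277%
β_Varden = Cov / Var(R_m) = 0.01405 / 0.02365 = 0.5941
E(R_Varden) = R_f + β × MRP = 1.4277% + 0.5941 × 6.5143% = 5.30%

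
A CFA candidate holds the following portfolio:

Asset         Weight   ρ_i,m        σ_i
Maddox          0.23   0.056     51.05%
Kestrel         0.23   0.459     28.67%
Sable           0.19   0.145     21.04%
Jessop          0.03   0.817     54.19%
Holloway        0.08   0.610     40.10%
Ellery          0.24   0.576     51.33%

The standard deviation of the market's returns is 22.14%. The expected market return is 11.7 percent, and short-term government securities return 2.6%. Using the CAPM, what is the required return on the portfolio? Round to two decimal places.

β_Maddox = 0.056 × 51.05% / 22.14% = 0.1291
β_Kestrel = 0.459 × 28.67% / 22.14% = 0.5944
β_Sable = 0.145 × 21.04% / 22.14% = 0.1378
β_Jessop = 0.817 × 54.19% / 22.14% = 1.9997
β_Holloway = 0.610 × 40.10% / 22.14% = 1.1048
β_Ellery = 0.576 × 51.33% / 22.14% = 1.3354
β_P = Σ w_i β_i = 0.23×0.1291 + 0.23×0.5944 + 0.19×0.1378 + 0.03×1.9997 + 0.08×1.1048 + 0.24×1.3354 = 0.6615
MRP = 11.7% − 2.6% = 9.10%
E(R_P) = R_f + β_P × MRP = 2.6% + 0.6615 × 9.1% = 8.62%

8.62%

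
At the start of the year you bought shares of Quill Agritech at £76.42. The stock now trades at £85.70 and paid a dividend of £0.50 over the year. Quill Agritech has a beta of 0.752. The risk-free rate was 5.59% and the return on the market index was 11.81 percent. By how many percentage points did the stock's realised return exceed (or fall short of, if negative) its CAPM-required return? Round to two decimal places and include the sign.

Realised HPR = (P1 + D1 − P0) / P0 = (85.70 + 0.50 − 76.42) / 76.42 = 9.78 / 76.42 = 12.7977%
MRP = 11.81% − 5.59% = 6.22%
CAPM required = R_f + β·MRP = 5.59% + 0.752 × 6.22% = 10.26744%
α = realised − required = 12.7977% − 10.26744% = +2.53%

+2.53%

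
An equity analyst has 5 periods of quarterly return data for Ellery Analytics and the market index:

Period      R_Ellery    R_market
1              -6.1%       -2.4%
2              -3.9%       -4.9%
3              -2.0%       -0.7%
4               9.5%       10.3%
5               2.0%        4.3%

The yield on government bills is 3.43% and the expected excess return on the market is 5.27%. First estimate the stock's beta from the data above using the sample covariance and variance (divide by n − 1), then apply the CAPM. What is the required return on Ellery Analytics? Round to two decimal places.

8.56%

Mean R_i = (-6.1 − 3.9 − 2.0 + 9.5 + 2.0) / 5 = -0.1000%
Mean R_m = (-2.4 − 4.9 − 0.7 + 10.3 + 4.3) / 5 = 1.3200%
Σ(R_i − R̄_i)(R_m − R̄_m) = 142.2600  ⇒  Cov = 142.2600 / 4 = 35.5650
Σ(R_m − R̄_m)² = 146.1280  ⇒  Var(R_m) = 146.1280 / 4 = 36.5320
β = Cov / Var(R_m) = 35.5650 / 36.5320 = 0.9735
E(R) = R_f + β × MRP = 3.43% + 0.9735 × 5.27% = 8.56%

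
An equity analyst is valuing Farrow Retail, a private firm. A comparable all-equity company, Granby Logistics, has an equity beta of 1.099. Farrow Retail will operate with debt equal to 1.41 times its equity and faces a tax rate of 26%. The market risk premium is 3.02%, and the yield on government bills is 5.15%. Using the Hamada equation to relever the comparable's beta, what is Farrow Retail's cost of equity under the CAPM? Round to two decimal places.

β_L = β_U × [1 + (1 − t)(D/E)] = 1.099 × [1 + (1 − 0.26) × 1.41]
    = 1.099 × [1 + 0.74 × 1.41] = 1.099 × 2.0434 = 2.2457
E(R) = R_f + β_L × MRP = 5.15% + 2.2457 × 3.02% = 11.93%

11.93%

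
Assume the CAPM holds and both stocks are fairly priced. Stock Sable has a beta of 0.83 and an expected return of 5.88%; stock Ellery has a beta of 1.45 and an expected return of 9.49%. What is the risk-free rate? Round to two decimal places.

1.05%

Both satisfy E(R) = R_f + β·MRP, so the slope of the SML is
MRP = (9.49% − 5.88%) / (1.45 − 0.83) = 3.61% / 0.62 = 5.8226%
R_f = E(R_Sable) − β_Sable·MRP = 5.88% − 0.83 × 5.8226% = 1.0472%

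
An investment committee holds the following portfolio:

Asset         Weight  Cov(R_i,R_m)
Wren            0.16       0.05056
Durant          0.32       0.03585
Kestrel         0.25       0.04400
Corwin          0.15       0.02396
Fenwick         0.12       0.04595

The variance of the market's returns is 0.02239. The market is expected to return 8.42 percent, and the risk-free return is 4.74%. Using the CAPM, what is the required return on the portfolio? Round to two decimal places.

11.26%

β_Wren = 0.05056 / 0.02239 = 2.2582
β_Durant = 0.03585 / 0.02239 = 1.6012
β_Kestrel = 0.04400 / 0.02239 = 1.9652
β_Corwin = 0.02396 / 0.02239 = 1.0701
β_Fenwick = 0.04595 / 0.02239 = 2.0523
β_P = Σ w_i β_i = 0.16×2.2582 + 0.32×1.6012 + 0.25×1.9652 + 0.15×1.0701 + 0.12×2.0523 = 1.7718
MRP = 8.42% − 4.74% = 3.68%
E(R_P) = R_f + β_P × MRP = 4.74% + 1.7718 × 3.68% = 11.26%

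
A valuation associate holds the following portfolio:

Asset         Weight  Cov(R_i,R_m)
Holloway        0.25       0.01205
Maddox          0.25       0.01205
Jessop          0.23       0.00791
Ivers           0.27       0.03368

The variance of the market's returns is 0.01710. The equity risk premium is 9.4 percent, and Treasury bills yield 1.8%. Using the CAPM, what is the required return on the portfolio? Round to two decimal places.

β_Holloway = 0.01205 / 0.01710 = 0.7047
β_Maddox = 0.01205 / 0.01710 = 0.7047
β_Jessop = 0.00791 / 0.01710 = 0.4626
β_Ivers = 0.03368 / 0.01710 = 1.9696
β_P = Σ w_i β_i = 0.25×0.7047 + 0.25×0.7047 + 0.23×0.4626 + 0.27×1.9696 = 0.9905
E(R_P) = R_f + β_P × MRP = 1.8% + 0.9905 × 9.4% = 11.11%

11.11%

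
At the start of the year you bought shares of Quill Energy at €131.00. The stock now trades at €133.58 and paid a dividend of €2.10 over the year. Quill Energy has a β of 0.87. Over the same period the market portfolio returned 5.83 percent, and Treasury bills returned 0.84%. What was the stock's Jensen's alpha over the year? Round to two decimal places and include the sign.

-1.61%

Realised HPR = (P1 + D1 − P0) / P0 = (133.58 + 2.10 − 131.00) / 131.00 = 4.68 / 131.00 = 3.5725%
MRP = 5.83% − 0.84% = 4.99%
CAPM required = R_f + β·MRP = 0.84% + 0.87 × 4.99% = 5.1813%
α = realised − required = 3.5725% − 5.1813% = -1.61%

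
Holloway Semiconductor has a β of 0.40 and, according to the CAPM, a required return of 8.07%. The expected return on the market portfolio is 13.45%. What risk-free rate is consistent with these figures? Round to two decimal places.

E(R) = R_f + β(E(R_m) − R_f) = R_f(1 − β) + β·E(R_m)
8.07% = R_f × (1 − 0.40) + 0.40 × 13.45%
8.07% = R_f × 0.60 + 5.3800%
R_f = (8.07% − 5.3800%) / 0.60 = 4.48%

4.48%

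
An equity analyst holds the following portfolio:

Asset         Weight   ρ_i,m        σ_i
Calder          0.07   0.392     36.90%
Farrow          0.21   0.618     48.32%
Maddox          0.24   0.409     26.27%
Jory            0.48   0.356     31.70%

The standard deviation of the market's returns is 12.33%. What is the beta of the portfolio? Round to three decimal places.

1.239

β_Calder = 0.392 × 36.90% / 12.33% = 1.1731
β_Farrow = 0.618 × 48.32% / 12.33% = 2.4219
β_Maddox = 0.409 × 26.27% / 12.33% = 0.8714
β_Jory = 0.356 × 31.70% / 12.33% = 0.9153
β_P = Σ w_i β_i = 0.07×1.1731 + 0.21×2.4219 + 0.24×0.8714 + 0.48×0.9153 = 1.2392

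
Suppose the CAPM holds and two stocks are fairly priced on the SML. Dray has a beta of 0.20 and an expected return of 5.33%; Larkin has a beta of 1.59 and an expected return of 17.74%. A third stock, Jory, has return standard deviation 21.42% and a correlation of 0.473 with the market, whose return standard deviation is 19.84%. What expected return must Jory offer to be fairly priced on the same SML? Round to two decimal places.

MRP = (17.74% − 5.33%) / (1.59 − 0.20) = 8.9281%
R_f = 5.33% − 0.20 × 8.9281% = 3.5444%
β_Jory = ρ·σ_i/σ_m = 0.473 × 21.42 / 19.84 = 0.5107
E(R_Jory) = R_f + β × MRP = 3.5444% + 0.5107 × 8.9281% = 8.10%

8.10%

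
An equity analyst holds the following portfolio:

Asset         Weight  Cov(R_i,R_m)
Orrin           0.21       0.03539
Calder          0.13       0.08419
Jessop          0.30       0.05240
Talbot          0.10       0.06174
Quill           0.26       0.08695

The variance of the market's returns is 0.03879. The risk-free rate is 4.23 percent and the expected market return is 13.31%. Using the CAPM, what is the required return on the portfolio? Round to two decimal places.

18.95%

β_Orrin = 0.03539 / 0.03879 = 0.9123
β_Calder = 0.08419 / 0.03879 = 2.1704
β_Jessop = 0.05240 / 0.03879 = 1.3509
β_Talbot = 0.06174 / 0.03879 = 1.5916
β_Quill = 0.08695 / 0.03879 = 2.2416
β_P = Σ w_i β_i = 0.21×0.9123 + 0.13×2.1704 + 0.30×1.3509 + 0.10×1.5916 + 0.26×2.2416 = 1.6210
MRP = 13.31% − 4.23% = 9.08%
E(R_P) = R_f + β_P × MRP = 4.23% + 1.6210 × 9.08% = 18.95%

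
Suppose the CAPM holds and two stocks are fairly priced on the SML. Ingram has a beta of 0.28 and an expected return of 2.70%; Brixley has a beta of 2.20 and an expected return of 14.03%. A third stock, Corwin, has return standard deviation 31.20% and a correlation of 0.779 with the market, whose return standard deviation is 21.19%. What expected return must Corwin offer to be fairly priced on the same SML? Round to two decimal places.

MRP = (14.03% − 2.70%) / (2.20 − 0.28) = 5.9010%
R_f = 2.70% − 0.28 × 5.9010% = 1.0477%
β_Corwin = ρ·σ_i/σ_m = 0.779 × 31.20 / 21.19 = 1.1470
E(R_Corwin) = R_f + β × MRP = 1.0477% + 1.1470 × 5.9010% = 7.82%

7.82%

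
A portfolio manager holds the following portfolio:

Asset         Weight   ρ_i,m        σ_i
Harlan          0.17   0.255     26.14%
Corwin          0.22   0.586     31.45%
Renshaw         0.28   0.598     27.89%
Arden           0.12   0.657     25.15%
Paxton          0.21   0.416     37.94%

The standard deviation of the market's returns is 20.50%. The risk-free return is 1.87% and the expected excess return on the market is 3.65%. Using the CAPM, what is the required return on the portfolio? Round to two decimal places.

4.57%

β_Harlan = 0.255 × 26.14% / 20.50% = 0.3252
β_Corwin = 0.586 × 31.45% / 20.50% = 0.8990
β_Renshaw = 0.598 × 27.89% / 20.50% = 0.8136
β_Arden = 0.657 × 25.15% / 20.50% = 0.8060
β_Paxton = 0.416 × 37.94% / 20.50% = 0.7699
β_P = Σ w_i β_i = 0.17×0.3252 + 0.22×0.8990 + 0.28×0.8136 + 0.12×0.8060 + 0.21×0.7699 = 0.7393
E(R_P) = R_f + β_P × MRP = 1.87% + 0.7393 × 3.65% = 4.57%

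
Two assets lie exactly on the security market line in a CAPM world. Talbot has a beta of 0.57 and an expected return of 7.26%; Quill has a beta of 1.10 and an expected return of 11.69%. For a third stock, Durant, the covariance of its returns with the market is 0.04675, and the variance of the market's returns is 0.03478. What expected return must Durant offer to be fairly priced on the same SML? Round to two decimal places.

13.73%

MRP = (11.69% − 7.26%) / (1.10 − 0.57) = 8.3585%
R_f = 7.26% − 0.57 × 8.3585% = 2.4957%
β_Durant = Cov / Var(R_m) = 0.04675 / 0.03478 = 1.3442
E(R_Durant) = R_f + β × MRP = 2.4957% + 1.3442 × 8.3585% = 13.73%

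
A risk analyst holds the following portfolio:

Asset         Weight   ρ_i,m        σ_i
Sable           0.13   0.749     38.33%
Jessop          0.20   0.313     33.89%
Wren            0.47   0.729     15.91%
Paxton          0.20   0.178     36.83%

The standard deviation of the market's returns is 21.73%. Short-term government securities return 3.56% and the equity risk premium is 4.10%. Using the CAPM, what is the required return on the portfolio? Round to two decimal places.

5.94%

β_Sable = 0.749 × 38.33% / 21.73% = 1.3212
β_Jessop = 0.313 × 33.89% / 21.73% = 0.4882
β_Wren = 0.729 × 15.91% / 21.73% = 0.5338
β_Paxton = 0.178 × 36.83% / 21.73% = 0.3017
β_P = Σ w_i β_i = 0.13×1.3212 + 0.20×0.4882 + 0.47×0.5338 + 0.20×0.3017 = 0.5806
E(R_P) = R_f + β_P × MRP = 3.56% + 0.5806 × 4.10% = 5.94%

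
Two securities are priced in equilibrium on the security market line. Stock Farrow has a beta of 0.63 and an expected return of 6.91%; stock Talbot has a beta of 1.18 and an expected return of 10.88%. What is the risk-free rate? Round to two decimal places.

Both satisfy E(R) = R_f + β·MRP, so the slope of the SML is
MRP = (10.88% − 6.91%) / (1.18 − 0.63) = 3.97% / 0.55 = 7.2182%
R_f = E(R_Farrow) − β_Farrow·MRP = 6.91% − 0.63 × 7.2182% = 2.3625%

2.36%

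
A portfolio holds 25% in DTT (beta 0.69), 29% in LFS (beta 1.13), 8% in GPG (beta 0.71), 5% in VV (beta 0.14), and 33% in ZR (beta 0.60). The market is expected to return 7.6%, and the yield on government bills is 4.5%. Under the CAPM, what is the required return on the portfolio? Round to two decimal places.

6.86%

β_P = Σ w_i β_i = 0.25×0.69 + 0.29×1.13 + 0.08×0.71 + 0.05×0.14 + 0.33×0.60 = 0.7620
MRP = 7.6% − 4.5% = 3.10%
E(R_P) = R_f + β_P × MRP = 4.5% + 0.7620 × 3.1% = 6.86%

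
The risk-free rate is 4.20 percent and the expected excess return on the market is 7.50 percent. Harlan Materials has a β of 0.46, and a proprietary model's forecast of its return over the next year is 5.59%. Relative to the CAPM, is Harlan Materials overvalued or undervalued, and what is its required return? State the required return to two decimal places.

Required return = R_f + β·MRP = 4.20% + 0.46 × 7.50% = 7.65%
Forecast 5.59% < required 7.65% → the stock plots below the SML → overvalued.

Overvalued; required return 7.65%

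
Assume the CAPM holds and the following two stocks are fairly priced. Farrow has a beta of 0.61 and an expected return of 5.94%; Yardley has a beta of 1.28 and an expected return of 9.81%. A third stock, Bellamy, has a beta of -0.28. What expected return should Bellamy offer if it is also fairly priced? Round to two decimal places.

MRP (SML slope) = (9.81% − 5.94%) / (1.28 − 0.61) = 3.87% / 0.67 = 5.7761%
R_f (intercept) = 5.94% − 0.61 × 5.7761% = 2.4166%
E(R_Bellamy) = R_f + β × MRP = 2.4166% + -0.28 × 5.7761% = 0.80%

0.80%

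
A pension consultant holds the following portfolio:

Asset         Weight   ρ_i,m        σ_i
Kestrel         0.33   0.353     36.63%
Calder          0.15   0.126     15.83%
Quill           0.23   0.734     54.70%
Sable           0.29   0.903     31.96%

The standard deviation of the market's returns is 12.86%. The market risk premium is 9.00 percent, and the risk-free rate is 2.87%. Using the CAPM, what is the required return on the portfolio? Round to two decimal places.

18.39%

β_Kestrel = 0.353 × 36.63% / 12.86% = 1.0055
β_Calder = 0.126 × 15.83% / 12.86% = 0.1551
β_Quill = 0.734 × 54.70% / 12.86% = 3.1221
β_Sable = 0.903 × 31.96% / 12.86% = 2.2442
β_P = Σ w_i β_i = 0.33×1.0055 + 0.15×0.1551 + 0.23×3.1221 + 0.29×2.2442 = 1.7240
E(R_P) = R_f + β_P × MRP = 2.87% + 1.7240 × 9.00% = 18.39%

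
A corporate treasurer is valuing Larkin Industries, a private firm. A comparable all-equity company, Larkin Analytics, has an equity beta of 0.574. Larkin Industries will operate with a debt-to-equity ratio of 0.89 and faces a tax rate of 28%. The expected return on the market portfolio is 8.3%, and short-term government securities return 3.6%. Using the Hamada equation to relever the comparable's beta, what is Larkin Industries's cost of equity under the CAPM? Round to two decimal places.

8.03%

β_L = β_U × [1 + (1 − t)(D/E)] = 0.574 × [1 + (1 − 0.28) × 0.89]
    = 0.574 × [1 + 0.72 × 0.89] = 0.574 × 1.6408 = 0.9418
MRP = 8.3% − 3.6% = 4.70%
E(R) = R_f + β_L × MRP = 3.6% + 0.9418 × 4.7% = 8.03%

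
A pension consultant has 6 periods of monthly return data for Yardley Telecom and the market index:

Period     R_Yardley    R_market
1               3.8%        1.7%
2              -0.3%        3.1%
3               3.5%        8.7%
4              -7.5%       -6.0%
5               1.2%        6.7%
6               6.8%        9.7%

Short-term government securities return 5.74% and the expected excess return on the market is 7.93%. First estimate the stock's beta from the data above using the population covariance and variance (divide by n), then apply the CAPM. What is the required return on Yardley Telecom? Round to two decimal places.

Mean R_i = (3.8 − 0.3 + 3.5 − 7.5 + 1.2 + 6.8) / 6 = 1.2500%
Mean R_m = (1.7 + 3.1 + 8.7 − 6.0 + 6.7 + 9.7) / 6 = 3.9833%
Σ(R_i − R̄_i)(R_m − R̄_m) = 125.1050  ⇒  Cov = 125.1050 / 6 = 20.8508
Σ(R_m − R̄_m)² = 167.9683  ⇒  Var(R_m) = 167.9683 / 6 = 27.9947
β = Cov / Var(R_m) = 20.8508 / 27.9947 = 0.7448
E(R) = R_f + β × MRP = 5.74% + 0.7448 × 7.93% = 11.65%

11.65%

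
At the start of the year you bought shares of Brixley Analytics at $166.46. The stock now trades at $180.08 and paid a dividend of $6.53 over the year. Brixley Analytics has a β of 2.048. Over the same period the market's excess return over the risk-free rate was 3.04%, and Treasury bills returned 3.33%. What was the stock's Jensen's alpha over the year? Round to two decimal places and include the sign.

Realised HPR = (P1 + D1 − P0) / P0 = (180.08 + 6.53 − 166.46) / 166.46 = 20.15 / 166.46 = 12.1050%
CAPM required = R_f + β·MRP = 3.33% + 2.048 × 3.04% = 9.55592%
α = realised − required = 12.1050% − 9.55592% = +2.55%

+2.55%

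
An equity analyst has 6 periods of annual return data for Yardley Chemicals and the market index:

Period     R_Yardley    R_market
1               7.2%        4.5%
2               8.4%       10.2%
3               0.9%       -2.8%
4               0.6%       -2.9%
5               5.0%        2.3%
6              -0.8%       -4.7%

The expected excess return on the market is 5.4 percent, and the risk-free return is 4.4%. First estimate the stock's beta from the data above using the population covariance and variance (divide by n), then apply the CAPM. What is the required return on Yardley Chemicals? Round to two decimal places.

7.95%

Mean R_i = (7.2 + 8.4 + 0.9 + 0.6 + 5.0 − 0.8) / 6 = 3.5500%
Mean R_m = (4.5 + 10.2 − 2.8 − 2.9 + 2.3 − 4.7) / 6 = 1.1000%
Σ(R_i − R̄_i)(R_m − R̄_m) = 105.6500  ⇒  Cov = 105.6500 / 6 = 17.6083
Σ(R_m − R̄_m)² = 160.6600  ⇒  Var(R_m) = 160.6600 / 6 = 26.7767
β = Cov / Var(R_m) = 17.6083 / 26.7767 = 0.6576
E(R) = R_f + β × MRP = 4.4% + 0.6576 × 5.4% = 7.95%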